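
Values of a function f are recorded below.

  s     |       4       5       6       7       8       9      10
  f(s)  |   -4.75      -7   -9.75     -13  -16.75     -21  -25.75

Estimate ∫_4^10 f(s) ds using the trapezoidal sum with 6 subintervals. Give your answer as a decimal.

-82.75

Δs = 1.
T_6 = (1/2)·[(-4.75) + 2·(-7) + 2·(-9.75) + 2·(-13) + 2·(-16.75) + 2·(-21) + (-25.75)] = -82.75.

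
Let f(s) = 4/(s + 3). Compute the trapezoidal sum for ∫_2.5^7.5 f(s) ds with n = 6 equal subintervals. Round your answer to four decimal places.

Δs = (7.5 − 2.5)/6 = 5/6.
f(2.5) = 8/11, f(10/3) = 12/19, f(25/6) = 24/43, f(5) = 0.5, f(35/6) = 24/53, f(20/3) = 12/29, f(7.5) = 8/21.
T_6 = (Δs/2)·[f(s_0) + 2f(s_1) + ... + 2f(s_{5}) + f(s_6)].
Sum ≈ 2.5920.

2.5920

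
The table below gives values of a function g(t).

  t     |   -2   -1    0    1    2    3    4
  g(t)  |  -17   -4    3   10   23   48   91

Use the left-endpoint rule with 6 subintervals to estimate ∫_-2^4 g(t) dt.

63

Δt = 1.
Sum = 1·[(-17) + (-4) + 3 + 10 + 23 + 48] = 63.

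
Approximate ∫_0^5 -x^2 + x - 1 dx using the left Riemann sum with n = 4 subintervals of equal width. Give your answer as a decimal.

-22.96875

Δx = (5 − 0)/4 = 1.25.
Left endpoints: 0, 1.25, 2.5, 3.75.
f(0) = -1, f(1.25) = -1.3125, f(2.5) = -4.75, f(3.75) = -11.3125.
Sum = Δx · [f(0) + f(1.25) + f(2.5) + f(3.75)].
Sum = -22.96875.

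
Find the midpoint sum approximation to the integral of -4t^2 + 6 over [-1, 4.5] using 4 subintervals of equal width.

-86.3671875

Δt = (4.5 − (-1))/4 = 1.375.
Midpoints: -0.3125, 1.0625, 2.4375, 3.8125.
f(-0.3125) = 5.609375, f(1.0625) = 1.484375, f(2.4375) = -17.765625, f(3.8125) = -52.140625.
Sum = Δt · [f(-0.3125) + f(1.0625) + f(2.4375) + f(3.8125)].
Sum = -86.3671875.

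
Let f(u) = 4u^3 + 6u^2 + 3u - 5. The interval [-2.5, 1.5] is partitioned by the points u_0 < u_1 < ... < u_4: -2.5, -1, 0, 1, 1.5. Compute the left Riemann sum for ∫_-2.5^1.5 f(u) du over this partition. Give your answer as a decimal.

Subinterval widths: 1.5, 1, 1, 0.5.
Left endpoints: -2.5, -1, 0, 1.
f(-2.5) = -37.5, f(-1) = -6, f(0) = -5, f(1) = 8.
Sum = Σ Δu_i · f(u_i).
Sum = -63.25.

-63.25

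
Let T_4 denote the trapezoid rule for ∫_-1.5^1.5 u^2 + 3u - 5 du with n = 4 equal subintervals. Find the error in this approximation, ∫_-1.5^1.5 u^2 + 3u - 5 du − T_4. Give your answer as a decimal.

-0.28125

Exact integral: ∫_-1.5^1.5 f(u) du = -12.75.
T_4 = -12.46875.
Error = -12.75 − (-12.46875) = -0.28125.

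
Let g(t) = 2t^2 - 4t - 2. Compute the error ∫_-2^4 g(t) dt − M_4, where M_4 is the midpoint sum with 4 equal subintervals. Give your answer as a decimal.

2.25

Exact integral: ∫_-2^4 g(t) dt = 12.
M_4 = 9.75.
Error = 12 − 9.75 = 2.25.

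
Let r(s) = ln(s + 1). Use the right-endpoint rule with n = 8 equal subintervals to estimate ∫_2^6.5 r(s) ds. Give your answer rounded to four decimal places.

Δs = (6.5 − 2)/8 = 0.5625.
Right endpoints: 2.5625, 3.125, 3.6875, 4.25, 4.8125, 5.375, 5.9375, 6.5.
r(2.5625) ≈ 1.2705, r(3.125) ≈ 1.4171, r(3.6875) ≈ 1.5449, r(4.25) ≈ 1.6582, r(4.8125) ≈ 1.7600, r(5.375) ≈ 1.8524, r(5.9375) ≈ 1.9369, r(6.5) ≈ 2.0149.
Sum = Δs · [r(2.5625) + r(3.125) + r(3.6875) + ...].
Sum ≈ 7.5684.

7.5684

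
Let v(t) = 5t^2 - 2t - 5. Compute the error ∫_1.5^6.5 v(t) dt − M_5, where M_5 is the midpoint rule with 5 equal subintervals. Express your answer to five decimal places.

2.08333

Exact integral: ∫_1.5^6.5 v(t) dt ≈ 387.0833333.
M_5 = 385.
Error ≈ 387.0833333 − 385 ≈ 2.08333.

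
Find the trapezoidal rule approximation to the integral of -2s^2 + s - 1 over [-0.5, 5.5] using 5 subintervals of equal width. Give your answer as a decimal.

Δs = (5.5 − (-0.5))/5 = 1.2.
f(-0.5) = -2, f(0.7) = -1.28, f(1.9) = -6.32, f(3.1) = -17.12, f(4.3) = -33.68, f(5.5) = -56.
T_5 = (Δs/2)·[f(s_0) + 2f(s_1) + ... + 2f(s_{4}) + f(s_5)].
Sum = -104.88.

-104.88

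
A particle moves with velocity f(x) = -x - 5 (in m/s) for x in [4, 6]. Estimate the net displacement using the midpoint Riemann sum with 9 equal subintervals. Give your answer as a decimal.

Δx = (6 − 4)/9 = 2/9.
Midpoints: 37/9, 13/3, 41/9, 43/9, 5, 47/9, 49/9, 17/3, 53/9.
f(37/9) = -82/9, f(13/3) = -28/3, f(41/9) = -86/9, f(43/9) = -88/9, f(5) = -10, f(47/9) = -92/9, f(49/9) = -94/9, f(17/3) = -32/3, f(53/9) = -98/9.
Sum = Δx · [f(37/9) + f(13/3) + f(41/9) + ...].
Sum = -20.

-20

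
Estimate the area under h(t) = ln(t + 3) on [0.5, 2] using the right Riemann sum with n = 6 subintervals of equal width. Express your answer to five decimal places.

2.20666

Δt = (2 − 0.5)/6 = 0.25.
Right endpoints: 0.75, 1, 1.25, 1.5, 1.75, 2.
h(0.75) ≈ 1.32176, h(1) ≈ 1.38629, h(1.25) ≈ 1.44692, h(1.5) ≈ 1.50408, h(1.75) ≈ 1.55814, h(2) ≈ 1.60944.
Sum = Δt · [h(0.75) + h(1) + h(1.25) + ...].
Sum ≈ 2.20666.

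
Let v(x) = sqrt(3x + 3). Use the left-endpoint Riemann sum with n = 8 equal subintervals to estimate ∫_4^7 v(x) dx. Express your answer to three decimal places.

13.025

Δx = (7 − 4)/8 = 0.375.
Left endpoints: 4, 4.375, 4.75, 5.125, 5.5, 5.875, 6.25, 6.625.
v(4) ≈ 3.873, v(4.375) ≈ 4.016, v(4.75) ≈ 4.153, v(5.125) ≈ 4.287, v(5.5) ≈ 4.416, v(5.875) ≈ 4.541, v(6.25) ≈ 4.664, v(6.625) ≈ 4.783.
Sum = Δx · [v(4) + v(4.375) + v(4.75) + ...].
Sum ≈ 13.025.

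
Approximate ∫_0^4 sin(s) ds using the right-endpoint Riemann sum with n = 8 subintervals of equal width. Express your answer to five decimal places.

Δs = (4 − 0)/8 = 0.5.
Right endpoints: 0.5, 1, 1.5, 2, 2.5, 3, 3.5, 4.
f(0.5) ≈ 0.47943, f(1) ≈ 0.84147, f(1.5) ≈ 0.99749, f(2) ≈ 0.90930, f(2.5) ≈ 0.59847, f(3) ≈ 0.14112, f(3.5) ≈ -0.35078, f(4) ≈ -0.75680.
Sum = Δs · [f(0.5) + f(1) + f(1.5) + ...].
Sum ≈ 1.42985.

1.42985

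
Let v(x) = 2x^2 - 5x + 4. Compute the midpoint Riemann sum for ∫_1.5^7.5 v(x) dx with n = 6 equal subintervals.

Δx = (7.5 − 1.5)/6 = 1.
Midpoints: 2, 3, 4, 5, 6, 7.
v(2) = 2, v(3) = 7, v(4) = 16, v(5) = 29, v(6) = 46, v(7) = 67.
Sum = Δx · [v(2) + v(3) + v(4) + ...].
Sum = 167.

167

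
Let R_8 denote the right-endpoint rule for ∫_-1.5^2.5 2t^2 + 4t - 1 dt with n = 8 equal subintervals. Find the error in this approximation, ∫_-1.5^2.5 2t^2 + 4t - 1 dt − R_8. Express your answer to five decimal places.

-6.33333

Exact integral: ∫_-1.5^2.5 f(t) dt ≈ 16.6666667.
R_8 = 23.
Error ≈ 16.6666667 − 23 ≈ -6.33333.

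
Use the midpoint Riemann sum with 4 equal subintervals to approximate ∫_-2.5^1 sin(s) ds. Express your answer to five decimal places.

-1.38521

Δs = (1 − (-2.5))/4 = 0.875.
Midpoints: -2.0625, -1.1875, -0.3125, 0.5625.
f(-2.0625) ≈ -0.88153, f(-1.1875) ≈ -0.92744, f(-0.3125) ≈ -0.30744, f(0.5625) ≈ 0.53330.
Sum = Δs · [f(-2.0625) + f(-1.1875) + f(-0.3125) + f(0.5625)].
Sum ≈ -1.38521.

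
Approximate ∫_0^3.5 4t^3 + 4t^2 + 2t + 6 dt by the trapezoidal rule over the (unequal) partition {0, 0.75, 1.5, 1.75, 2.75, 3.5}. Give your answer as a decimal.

Subinterval widths: 0.75, 0.75, 0.25, 1, 0.75.
f(0) = 6, f(0.75) = 11.4375, f(1.5) = 31.5, f(1.75) = 43.1875, f(2.75) = 124.9375, f(3.5) = 233.5.
On each subinterval the trapezoid contributes (Δt_i/2)·[f(t_{i-1}) + f(t_i)].
Sum = 250.453125.

250.453125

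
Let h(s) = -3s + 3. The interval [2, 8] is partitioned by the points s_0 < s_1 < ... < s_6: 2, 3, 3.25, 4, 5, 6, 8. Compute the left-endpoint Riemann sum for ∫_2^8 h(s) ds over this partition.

Subinterval widths: 1, 0.25, 0.75, 1, 1, 2.
Left endpoints: 2, 3, 3.25, 4, 5, 6.
h(2) = -3, h(3) = -6, h(3.25) = -6.75, h(4) = -9, h(5) = -12, h(6) = -15.
Sum = Σ Δs_i · h(s_i).
Sum = -60.5625.

-60.5625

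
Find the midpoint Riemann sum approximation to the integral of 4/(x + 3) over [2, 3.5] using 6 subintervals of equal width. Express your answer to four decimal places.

1.0493

Δx = (3.5 − 2)/6 = 0.25.
Midpoints: 2.125, 2.375, 2.625, 2.875, 3.125, 3.375.
f(2.125) = 32/41, f(2.375) = 32/43, f(2.625) = 32/45, f(2.875) = 32/47, f(3.125) = 32/49, f(3.375) = 32/51.
Sum = Δx · [f(2.125) + f(2.375) + f(2.625) + ...].
Sum ≈ 1.0493.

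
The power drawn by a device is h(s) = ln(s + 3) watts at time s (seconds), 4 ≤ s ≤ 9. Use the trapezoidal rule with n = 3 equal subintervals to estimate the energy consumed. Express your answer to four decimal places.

Δs = (9 − 4)/3 = 5/3.
h(4) ≈ 1.9459, h(17/3) ≈ 2.1595, h(22/3) ≈ 2.3354, h(9) ≈ 2.4849.
T_3 = (Δs/2)·[h(s_0) + 2h(s_1) + 2h(s_2) + h(s_3)].
Sum ≈ 11.1838.

11.1838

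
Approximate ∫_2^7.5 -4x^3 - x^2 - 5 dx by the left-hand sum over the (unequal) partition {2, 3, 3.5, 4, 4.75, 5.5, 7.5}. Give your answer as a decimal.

Subinterval widths: 1, 0.5, 0.5, 0.75, 0.75, 2.
Left endpoints: 2, 3, 3.5, 4, 4.75, 5.5.
f(2) = -41, f(3) = -122, f(3.5) = -188.75, f(4) = -277, f(4.75) = -456.25, f(5.5) = -700.75.
Sum = Σ Δx_i · f(x_i).
Sum = -2147.8125.

-2147.8125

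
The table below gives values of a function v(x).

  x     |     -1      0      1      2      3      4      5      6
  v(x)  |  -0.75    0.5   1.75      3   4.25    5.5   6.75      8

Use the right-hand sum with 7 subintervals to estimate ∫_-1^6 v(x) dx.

29.75

Δx = 1.
Sum = 1·[0.5 + 1.75 + 3 + 4.25 + 5.5 + 6.75 + 8] = 29.75.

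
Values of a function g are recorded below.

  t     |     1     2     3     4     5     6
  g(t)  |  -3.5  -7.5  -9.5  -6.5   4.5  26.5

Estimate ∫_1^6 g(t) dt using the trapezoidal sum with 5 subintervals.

-7.5

Δt = 1.
T_5 = (1/2)·[(-3.5) + 2·(-7.5) + 2·(-9.5) + 2·(-6.5) + 2·4.5 + 26.5] = -7.5.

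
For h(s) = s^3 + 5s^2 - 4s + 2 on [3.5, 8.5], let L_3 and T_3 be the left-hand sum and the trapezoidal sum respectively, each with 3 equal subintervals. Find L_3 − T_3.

L_3 ≈ 1453.449074.
T_3 ≈ 2162.824074.
L_3 − T_3 = -709.375.

-709.375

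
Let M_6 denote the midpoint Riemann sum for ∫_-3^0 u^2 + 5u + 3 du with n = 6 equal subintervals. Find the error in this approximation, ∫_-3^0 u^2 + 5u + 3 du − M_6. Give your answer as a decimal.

0.0625

Exact integral: ∫_-3^0 f(u) du = -4.5.
M_6 = -4.5625.
Error = -4.5 − (-4.5625) = 0.0625.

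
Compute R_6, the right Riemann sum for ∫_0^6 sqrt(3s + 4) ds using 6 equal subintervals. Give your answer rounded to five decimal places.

Δs = (6 − 0)/6 = 1.
Right endpoints: 1, 2, 3, 4, 5, 6.
f(1) ≈ 2.64575, f(2) ≈ 3.16228, f(3) ≈ 3.60555, f(4) ≈ 4.00000, f(5) ≈ 4.35890, f(6) ≈ 4.69042.
Sum = Δs · [f(1) + f(2) + f(3) + ...].
Sum ≈ 22.46289.

22.46289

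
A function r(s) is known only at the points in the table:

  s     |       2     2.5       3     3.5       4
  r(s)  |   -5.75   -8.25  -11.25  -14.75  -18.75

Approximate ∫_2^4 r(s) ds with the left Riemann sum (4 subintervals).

Δs = 0.5.
Sum = 0.5·[(-5.75) + (-8.25) + (-11.25) + (-14.75)] = -20.

-20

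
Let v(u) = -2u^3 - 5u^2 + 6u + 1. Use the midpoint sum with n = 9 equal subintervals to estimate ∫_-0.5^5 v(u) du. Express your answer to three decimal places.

Δu = (5 − (-0.5))/9 = 11/18.
Midpoints: -7/36, 5/12, 37/36, 59/36, 2.25, 103/36, 125/36, 49/12, 169/36.
v(-7/36) = -7955/23328, v(5/12) = 2149/864, v(37/36) = -6679/23328, v(59/36) = -265949/23328, v(2.25) = -33.59375, v(103/36) = -1623745/23328, v(125/36) = -2850047/23328, v(49/12) = -167647/864, v(169/36) = -6716899/23328.
Sum = Δu · [v(-7/36) + v(5/12) + v(37/36) + ...].
Sum ≈ -438.094.

-438.094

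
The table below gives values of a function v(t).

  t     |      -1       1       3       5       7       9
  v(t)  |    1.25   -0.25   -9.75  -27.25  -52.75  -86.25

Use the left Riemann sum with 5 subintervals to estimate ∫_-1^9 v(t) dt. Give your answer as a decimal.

-177.5

Δt = 2.
Sum = 2·[1.25 + (-0.25) + (-9.75) + (-27.25) + (-52.75)] = -177.5.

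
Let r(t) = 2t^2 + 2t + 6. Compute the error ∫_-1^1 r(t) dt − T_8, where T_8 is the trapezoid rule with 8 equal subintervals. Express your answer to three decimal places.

Exact integral: ∫_-1^1 r(t) dt ≈ 13.33333.
T_8 = 13.375.
Error ≈ 13.33333 − 13.375 ≈ -0.042.

-0.042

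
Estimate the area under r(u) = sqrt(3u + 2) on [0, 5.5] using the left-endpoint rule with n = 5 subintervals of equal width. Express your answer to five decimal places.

15.39705

Δu = (5.5 − 0)/5 = 1.1.
Left endpoints: 0, 1.1, 2.2, 3.3, 4.4.
r(0) ≈ 1.41421, r(1.1) ≈ 2.30217, r(2.2) ≈ 2.93258, r(3.3) ≈ 3.44964, r(4.4) ≈ 3.89872.
Sum = Δu · [r(0) + r(1.1) + r(2.2) + r(3.3) + r(4.4)].
Sum ≈ 15.39705.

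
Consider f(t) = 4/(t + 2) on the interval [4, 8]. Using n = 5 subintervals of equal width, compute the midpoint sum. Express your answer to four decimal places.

Δt = (8 − 4)/5 = 0.8.
Midpoints: 4.4, 5.2, 6, 6.8, 7.6.
f(4.4) = 0.625, f(5.2) = 5/9, f(6) = 0.5, f(6.8) = 5/11, f(7.6) = 5/12.
Sum = Δt · [f(4.4) + f(5.2) + f(6) + f(6.8) + f(7.6)].
Sum ≈ 2.0414.

2.0414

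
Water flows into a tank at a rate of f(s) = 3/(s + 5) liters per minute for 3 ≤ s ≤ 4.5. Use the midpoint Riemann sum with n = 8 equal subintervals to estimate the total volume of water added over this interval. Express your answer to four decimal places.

Δs = (4.5 − 3)/8 = 0.1875.
Midpoints: 3.09375, 3.28125, 3.46875, 3.65625, 3.84375, 4.03125, 4.21875, 4.40625.
f(3.09375) = 96/259, f(3.28125) = 96/265, f(3.46875) = 96/271, f(3.65625) = 96/277, f(3.84375) = 96/283, f(4.03125) = 96/289, f(4.21875) = 96/295, f(4.40625) = 96/301.
Sum = Δs · [f(3.09375) + f(3.28125) + f(3.46875) + ...].
Sum ≈ 0.5155.

0.5155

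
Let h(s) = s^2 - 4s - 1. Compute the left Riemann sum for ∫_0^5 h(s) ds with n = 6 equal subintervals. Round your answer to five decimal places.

-14.83796

Δs = (5 − 0)/6 = 5/6.
Left endpoints: 0, 5/6, 5/3, 2.5, 10/3, 25/6.
h(0) = -1, h(5/6) = -131/36, h(5/3) = -44/9, h(2.5) = -4.75, h(10/3) = -29/9, h(25/6) = -11/36.
Sum = Δs · [h(0) + h(5/6) + h(5/3) + ...].
Sum ≈ -14.83796.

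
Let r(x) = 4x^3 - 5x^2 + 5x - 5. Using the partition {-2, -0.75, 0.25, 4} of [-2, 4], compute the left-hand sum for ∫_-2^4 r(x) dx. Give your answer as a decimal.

-112

Subinterval widths: 1.25, 1, 3.75.
Left endpoints: -2, -0.75, 0.25.
r(-2) = -67, r(-0.75) = -13.25, r(0.25) = -4.
Sum = Σ Δx_i · r(x_i).
Sum = -112.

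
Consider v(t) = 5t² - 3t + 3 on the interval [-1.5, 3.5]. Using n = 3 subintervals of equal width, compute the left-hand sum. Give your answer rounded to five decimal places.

59.49074

Δt = (3.5 − (-1.5))/3 = 5/3.
Left endpoints: -1.5, 1/6, 11/6.
v(-1.5) = 18.75, v(1/6) = 95/36, v(11/6) = 515/36.
Sum = Δt · [v(-1.5) + v(1/6) + v(11/6)].
Sum ≈ 59.49074.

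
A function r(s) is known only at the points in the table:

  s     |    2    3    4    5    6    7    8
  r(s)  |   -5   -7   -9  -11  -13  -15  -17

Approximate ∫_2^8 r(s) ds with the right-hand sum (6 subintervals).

-72

Δs = 1.
Sum = 1·[(-7) + (-9) + (-11) + (-13) + (-15) + (-17)] = -72.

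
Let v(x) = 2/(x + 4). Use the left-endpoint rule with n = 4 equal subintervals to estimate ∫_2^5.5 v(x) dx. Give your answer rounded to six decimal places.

Δx = (5.5 − 2)/4 = 0.875.
Left endpoints: 2, 2.875, 3.75, 4.625.
v(2) = 1/3, v(2.875) = 16/55, v(3.75) = 8/31, v(4.625) = 16/69.
Sum = Δx · [v(2) + v(2.875) + v(3.75) + v(4.625)].
Sum ≈ 0.974917.

0.974917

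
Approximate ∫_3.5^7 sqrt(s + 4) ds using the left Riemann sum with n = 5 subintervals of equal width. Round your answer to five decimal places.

Δs = (7 − 3.5)/5 = 0.7.
Left endpoints: 3.5, 4.2, 4.9, 5.6, 6.3.
f(3.5) ≈ 2.73861, f(4.2) ≈ 2.86356, f(4.9) ≈ 2.98329, f(5.6) ≈ 3.09839, f(6.3) ≈ 3.20936.
Sum = Δs · [f(3.5) + f(4.2) + f(4.9) + f(5.6) + f(6.3)].
Sum ≈ 10.42525.

10.42525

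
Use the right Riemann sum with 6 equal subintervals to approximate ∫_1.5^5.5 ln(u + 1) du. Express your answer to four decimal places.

Δu = (5.5 − 1.5)/6 = 2/3.
Right endpoints: 13/6, 17/6, 3.5, 25/6, 29/6, 5.5.
f(13/6) ≈ 1.1527, f(17/6) ≈ 1.3437, f(3.5) ≈ 1.5041, f(25/6) ≈ 1.6422, f(29/6) ≈ 1.7636, f(5.5) ≈ 1.8718.
Sum = Δu · [f(13/6) + f(17/6) + f(3.5) + ...].
Sum ≈ 6.1854.

6.1854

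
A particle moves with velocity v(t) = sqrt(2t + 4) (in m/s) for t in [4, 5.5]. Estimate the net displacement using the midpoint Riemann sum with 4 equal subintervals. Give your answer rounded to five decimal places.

Δt = (5.5 − 4)/4 = 0.375.
Midpoints: 4.1875, 4.5625, 4.9375, 5.3125.
v(4.1875) ≈ 3.51781, v(4.5625) ≈ 3.62284, v(4.9375) ≈ 3.72492, v(5.3125) ≈ 3.82426.
Sum = Δt · [v(4.1875) + v(4.5625) + v(4.9375) + v(5.3125)].
Sum ≈ 5.50869.

5.50869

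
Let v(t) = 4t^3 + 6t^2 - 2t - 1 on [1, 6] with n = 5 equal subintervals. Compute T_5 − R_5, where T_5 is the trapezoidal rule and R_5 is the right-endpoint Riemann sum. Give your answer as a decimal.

T_5 = 1725.
R_5 = 2255.
T_5 − R_5 = -530.

-530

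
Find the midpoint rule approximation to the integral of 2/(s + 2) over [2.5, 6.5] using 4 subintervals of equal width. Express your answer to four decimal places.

1.2690

Δs = (6.5 − 2.5)/4 = 1.
Midpoints: 3, 4, 5, 6.
f(3) = 0.4, f(4) = 1/3, f(5) = 2/7, f(6) = 0.25.
Sum = Δs · [f(3) + f(4) + f(5) + f(6)].
Sum ≈ 1.2690.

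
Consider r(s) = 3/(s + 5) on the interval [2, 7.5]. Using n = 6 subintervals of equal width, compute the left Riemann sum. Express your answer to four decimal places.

Δs = (7.5 − 2)/6 = 11/12.
Left endpoints: 2, 35/12, 23/6, 4.75, 17/3, 79/12.
r(2) = 3/7, r(35/12) = 36/95, r(23/6) = 18/53, r(4.75) = 4/13, r(17/3) = 0.28125, r(79/12) = 36/139.
Sum = Δs · [r(2) + r(35/12) + r(23/6) + ...].
Sum ≈ 1.8288.

1.8288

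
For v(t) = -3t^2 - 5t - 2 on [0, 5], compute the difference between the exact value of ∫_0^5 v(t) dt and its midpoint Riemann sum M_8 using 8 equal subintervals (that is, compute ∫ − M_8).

-0.48828125

Exact integral: ∫_0^5 v(t) dt = -197.5.
M_8 = -197.01171875.
Error = -197.5 − (-197.01171875) = -0.48828125.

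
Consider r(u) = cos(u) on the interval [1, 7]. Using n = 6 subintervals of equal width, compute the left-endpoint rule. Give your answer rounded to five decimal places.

-0.27565

Δu = (7 − 1)/6 = 1.
Left endpoints: 1, 2, 3, 4, 5, 6.
r(1) ≈ 0.54030, r(2) ≈ -0.41615, r(3) ≈ -0.98999, r(4) ≈ -0.65364, r(5) ≈ 0.28366, r(6) ≈ 0.96017.
Sum = Δu · [r(1) + r(2) + r(3) + ...].
Sum ≈ -0.27565.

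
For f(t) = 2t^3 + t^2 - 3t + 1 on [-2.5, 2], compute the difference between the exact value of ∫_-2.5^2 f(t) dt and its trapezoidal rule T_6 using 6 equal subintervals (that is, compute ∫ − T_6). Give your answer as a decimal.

0.2109375

Exact integral: ∫_-2.5^2 f(t) dt = 4.21875.
T_6 = 4.0078125.
Error = 4.21875 − 4.0078125 = 0.2109375.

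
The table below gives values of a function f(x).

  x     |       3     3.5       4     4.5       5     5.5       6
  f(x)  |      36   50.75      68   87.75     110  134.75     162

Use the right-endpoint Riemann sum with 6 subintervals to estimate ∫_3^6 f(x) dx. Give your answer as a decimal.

306.625

Δx = 0.5.
Sum = 0.5·[50.75 + 68 + 87.75 + 110 + 134.75 + 162] = 306.625.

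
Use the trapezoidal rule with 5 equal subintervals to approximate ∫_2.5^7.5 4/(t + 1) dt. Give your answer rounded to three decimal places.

Δt = (7.5 − 2.5)/5 = 1.
f(2.5) = 8/7, f(3.5) = 8/9, f(4.5) = 8/11, f(5.5) = 8/13, f(6.5) = 8/15, f(7.5) = 8/17.
T_5 = (Δt/2)·[f(t_0) + 2f(t_1) + ... + 2f(t_{4}) + f(t_5)].
Sum ≈ 3.572.

3.572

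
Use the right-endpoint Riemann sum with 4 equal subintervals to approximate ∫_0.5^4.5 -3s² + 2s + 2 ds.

-91

Δs = (4.5 − 0.5)/4 = 1.
Right endpoints: 1.5, 2.5, 3.5, 4.5.
f(1.5) = -1.75, f(2.5) = -11.75, f(3.5) = -27.75, f(4.5) = -49.75.
Sum = Δs · [f(1.5) + f(2.5) + f(3.5) + f(4.5)].
Sum = -91.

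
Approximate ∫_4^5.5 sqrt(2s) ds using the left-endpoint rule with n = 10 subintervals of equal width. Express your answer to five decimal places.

4.58177

Δs = (5.5 − 4)/10 = 0.15.
Left endpoints: 4, 4.15, 4.3, 4.45, 4.6, 4.75, 4.9, 5.05, 5.2, 5.35.
f(4) ≈ 2.82843, f(4.15) ≈ 2.88097, f(4.3) ≈ 2.93258, f(4.45) ≈ 2.98329, f(4.6) ≈ 3.03315, f(4.75) ≈ 3.08221, f(4.9) ≈ 3.13050, f(5.05) ≈ 3.17805, f(5.2) ≈ 3.22490, f(5.35) ≈ 3.27109.
Sum = Δs · [f(4) + f(4.15) + f(4.3) + ...].
Sum ≈ 4.58177.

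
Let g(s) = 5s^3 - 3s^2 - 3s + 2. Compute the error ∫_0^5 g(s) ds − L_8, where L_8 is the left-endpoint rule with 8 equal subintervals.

Exact integral: ∫_0^5 g(s) ds = 628.75.
L_8 = 472.79296875.
Error = 628.75 − 472.79296875 = 155.95703125.

155.95703125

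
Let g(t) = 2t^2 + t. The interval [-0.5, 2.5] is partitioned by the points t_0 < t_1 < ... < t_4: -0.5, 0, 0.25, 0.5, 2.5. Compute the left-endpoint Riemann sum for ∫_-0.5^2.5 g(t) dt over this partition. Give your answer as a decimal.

Subinterval widths: 0.5, 0.25, 0.25, 2.
Left endpoints: -0.5, 0, 0.25, 0.5.
g(-0.5) = 0, g(0) = 0, g(0.25) = 0.375, g(0.5) = 1.
Sum = Σ Δt_i · g(t_i).
Sum = 2.09375.

2.09375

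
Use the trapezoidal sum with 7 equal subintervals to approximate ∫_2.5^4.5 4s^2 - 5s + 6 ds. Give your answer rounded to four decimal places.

77.7755

Δs = (4.5 − 2.5)/7 = 2/7.
f(2.5) = 18.5, f(39/14) = 2265/98, f(43/14) = 2781/98, f(47/14) = 3361/98, f(51/14) = 4005/98, f(55/14) = 4713/98, f(59/14) = 5485/98, f(4.5) = 64.5.
T_7 = (Δs/2)·[f(s_0) + 2f(s_1) + ... + 2f(s_{6}) + f(s_7)].
Sum ≈ 77.7755.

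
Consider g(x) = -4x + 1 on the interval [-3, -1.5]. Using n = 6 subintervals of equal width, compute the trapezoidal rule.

Δx = (-1.5 − (-3))/6 = 0.25.
g(-3) = 13, g(-2.75) = 12, g(-2.5) = 11, g(-2.25) = 10, g(-2) = 9, g(-1.75) = 8, g(-1.5) = 7.
T_6 = (Δx/2)·[g(x_0) + 2g(x_1) + ... + 2g(x_{5}) + g(x_6)].
Sum = 15.

15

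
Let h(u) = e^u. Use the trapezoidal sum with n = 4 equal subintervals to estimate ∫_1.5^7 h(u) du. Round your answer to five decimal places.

1259.03325

Δu = (7 − 1.5)/4 = 1.375.
h(1.5) ≈ 4.48169, h(2.875) ≈ 17.72542, h(4.25) ≈ 70.10541, h(5.625) ≈ 277.27228, h(7) ≈ 1096.63316.
T_4 = (Δu/2)·[h(u_0) + 2h(u_1) + 2h(u_2) + 2h(u_3) + h(u_4)].
Sum ≈ 1259.03325.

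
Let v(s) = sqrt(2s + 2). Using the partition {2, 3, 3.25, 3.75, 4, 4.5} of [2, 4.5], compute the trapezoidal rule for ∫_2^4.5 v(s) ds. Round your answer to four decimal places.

Subinterval widths: 1, 0.25, 0.5, 0.25, 0.5.
v(2) ≈ 2.4495, v(3) ≈ 2.8284, v(3.25) ≈ 2.9155, v(3.75) ≈ 3.0822, v(4) ≈ 3.1623, v(4.5) ≈ 3.3166.
On each subinterval the trapezoid contributes (Δs_i/2)·[v(s_{i-1}) + v(s_i)].
Sum ≈ 7.2567.

7.2567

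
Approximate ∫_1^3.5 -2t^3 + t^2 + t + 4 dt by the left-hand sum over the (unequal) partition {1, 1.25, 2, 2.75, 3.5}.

Subinterval widths: 0.25, 0.75, 0.75, 0.75.
Left endpoints: 1, 1.25, 2, 2.75.
f(1) = 4, f(1.25) = 2.90625, f(2) = -6, f(2.75) = -27.28125.
Sum = Σ Δt_i · f(t_i).
Sum = -21.78125.

-21.78125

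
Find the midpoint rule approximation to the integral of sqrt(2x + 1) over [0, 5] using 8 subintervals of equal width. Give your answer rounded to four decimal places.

Δx = (5 − 0)/8 = 0.625.
Midpoints: 0.3125, 0.9375, 1.5625, 2.1875, 2.8125, 3.4375, 4.0625, 4.6875.
f(0.3125) ≈ 1.2748, f(0.9375) ≈ 1.6956, f(1.5625) ≈ 2.0310, f(2.1875) ≈ 2.3184, f(2.8125) ≈ 2.5739, f(3.4375) ≈ 2.8062, f(4.0625) ≈ 3.0208, f(4.6875) ≈ 3.2210.
Sum = Δx · [f(0.3125) + f(0.9375) + f(1.5625) + ...].
Sum ≈ 11.8386.

11.8386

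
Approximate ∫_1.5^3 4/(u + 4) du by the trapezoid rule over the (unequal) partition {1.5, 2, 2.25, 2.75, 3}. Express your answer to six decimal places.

Subinterval widths: 0.5, 0.25, 0.5, 0.25.
f(1.5) = 8/11, f(2) = 2/3, f(2.25) = 0.64, f(2.75) = 16/27, f(3) = 4/7.
On each subinterval the trapezoid contributes (Δu_i/2)·[f(u_{i-1}) + f(u_i)].
Sum ≈ 0.965469.

0.965469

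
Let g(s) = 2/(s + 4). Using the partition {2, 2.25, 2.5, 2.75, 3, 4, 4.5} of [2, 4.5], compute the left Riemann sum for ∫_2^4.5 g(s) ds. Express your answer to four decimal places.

0.7250

Subinterval widths: 0.25, 0.25, 0.25, 0.25, 1, 0.5.
Left endpoints: 2, 2.25, 2.5, 2.75, 3, 4.
g(2) = 1/3, g(2.25) = 0.32, g(2.5) = 4/13, g(2.75) = 8/27, g(3) = 2/7, g(4) = 0.25.
Sum = Σ Δs_i · g(s_i).
Sum ≈ 0.7250.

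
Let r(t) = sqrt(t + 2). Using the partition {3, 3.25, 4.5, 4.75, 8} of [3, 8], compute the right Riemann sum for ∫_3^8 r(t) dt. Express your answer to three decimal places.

Subinterval widths: 0.25, 1.25, 0.25, 3.25.
Right endpoints: 3.25, 4.5, 4.75, 8.
r(3.25) ≈ 2.291, r(4.5) ≈ 2.550, r(4.75) ≈ 2.598, r(8) ≈ 3.162.
Sum = Σ Δt_i · r(t_i).
Sum ≈ 14.687.

14.687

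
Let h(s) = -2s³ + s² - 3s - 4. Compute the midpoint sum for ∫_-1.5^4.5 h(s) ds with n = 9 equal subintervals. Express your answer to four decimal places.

Δs = (4.5 − (-1.5))/9 = 2/3.
Midpoints: -7/6, -0.5, 1/6, 5/6, 1.5, 13/6, 17/6, 3.5, 25/6.
h(-7/6) = 109/27, h(-0.5) = -2, h(1/6) = -121/27, h(5/6) = -188/27, h(1.5) = -13, h(13/6) = -706/27, h(17/6) = -1349/27, h(3.5) = -88, h(25/6) = -3883/27.
Sum = Δs · [h(-7/6) + h(-0.5) + h(1/6) + ...].
Sum ≈ -220.2222.

-220.2222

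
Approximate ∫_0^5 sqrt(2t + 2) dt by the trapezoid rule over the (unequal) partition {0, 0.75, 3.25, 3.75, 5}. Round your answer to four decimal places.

Subinterval widths: 0.75, 2.5, 0.5, 1.25.
f(0) ≈ 1.4142, f(0.75) ≈ 1.8708, f(3.25) ≈ 2.9155, f(3.75) ≈ 3.0822, f(5) ≈ 3.4641.
On each subinterval the trapezoid contributes (Δt_i/2)·[f(t_{i-1}) + f(t_i)].
Sum ≈ 12.8056.

12.8056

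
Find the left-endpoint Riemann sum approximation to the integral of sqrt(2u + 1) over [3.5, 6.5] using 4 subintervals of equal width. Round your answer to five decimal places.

Δu = (6.5 − 3.5)/4 = 0.75.
Left endpoints: 3.5, 4.25, 5, 5.75.
f(3.5) ≈ 2.82843, f(4.25) ≈ 3.08221, f(5) ≈ 3.31662, f(5.75) ≈ 3.53553.
Sum = Δu · [f(3.5) + f(4.25) + f(5) + f(5.75)].
Sum ≈ 9.57209.

9.57209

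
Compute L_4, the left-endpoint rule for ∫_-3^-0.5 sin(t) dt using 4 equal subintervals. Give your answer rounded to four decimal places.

Δt = (-0.5 − (-3))/4 = 0.625.
Left endpoints: -3, -2.375, -1.75, -1.125.
f(-3) ≈ -0.1411, f(-2.375) ≈ -0.6937, f(-1.75) ≈ -0.9840, f(-1.125) ≈ -0.9023.
Sum = Δt · [f(-3) + f(-2.375) + f(-1.75) + f(-1.125)].
Sum ≈ -1.7007.

-1.7007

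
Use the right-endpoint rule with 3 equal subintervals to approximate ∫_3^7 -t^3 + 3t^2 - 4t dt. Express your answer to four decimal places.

Δt = (7 − 3)/3 = 4/3.
Right endpoints: 13/3, 17/3, 7.
f(13/3) = -1144/27, f(17/3) = -2924/27, f(7) = -224.
Sum = Δt · [f(13/3) + f(17/3) + f(7)].
Sum ≈ -499.5556.

-499.5556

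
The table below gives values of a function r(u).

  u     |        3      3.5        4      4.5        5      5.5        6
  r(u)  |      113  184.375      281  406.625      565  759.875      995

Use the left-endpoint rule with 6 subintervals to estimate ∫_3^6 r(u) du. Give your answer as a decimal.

1154.9375

Δu = 0.5.
Sum = 0.5·[113 + 184.375 + 281 + 406.625 + 565 + 759.875] = 1154.9375.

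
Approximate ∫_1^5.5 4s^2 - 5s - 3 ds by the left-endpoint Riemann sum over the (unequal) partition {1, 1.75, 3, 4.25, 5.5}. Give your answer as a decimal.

80.125

Subinterval widths: 0.75, 1.25, 1.25, 1.25.
Left endpoints: 1, 1.75, 3, 4.25.
f(1) = -4, f(1.75) = 0.5, f(3) = 18, f(4.25) = 48.
Sum = Σ Δs_i · f(s_i).
Sum = 80.125.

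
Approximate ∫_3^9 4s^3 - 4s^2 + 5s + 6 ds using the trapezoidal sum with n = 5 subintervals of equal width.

5857.92

Δs = (9 − 3)/5 = 1.2.
f(3) = 93, f(4.2) = 252.792, f(5.4) = 546.216, f(6.6) = 1014.744, f(7.8) = 1699.848, f(9) = 2643.
T_5 = (Δs/2)·[f(s_0) + 2f(s_1) + ... + 2f(s_{4}) + f(s_5)].
Sum = 5857.92.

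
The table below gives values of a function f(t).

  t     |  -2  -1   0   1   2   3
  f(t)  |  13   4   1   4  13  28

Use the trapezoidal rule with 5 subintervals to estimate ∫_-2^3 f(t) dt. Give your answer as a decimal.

Δt = 1.
T_5 = (1/2)·[13 + 2·4 + 2·1 + 2·4 + 2·13 + 28] = 42.5.

42.5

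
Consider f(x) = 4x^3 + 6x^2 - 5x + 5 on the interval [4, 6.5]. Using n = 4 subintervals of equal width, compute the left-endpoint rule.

Δx = (6.5 − 4)/4 = 0.625.
Left endpoints: 4, 4.625, 5.25, 5.875.
f(4) = 337, f(4.625) = 505.9453125, f(5.25) = 722.9375, f(5.875) = 993.8359375.
Sum = Δx · [f(4) + f(4.625) + f(5.25) + f(5.875)].
Sum = 1599.82421875.

1599.82421875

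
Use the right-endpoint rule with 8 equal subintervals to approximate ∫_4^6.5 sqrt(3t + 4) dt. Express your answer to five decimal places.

11.22536

Δt = (6.5 − 4)/8 = 0.3125.
Right endpoints: 4.3125, 4.625, 4.9375, 5.25, 5.5625, 5.875, 6.1875, 6.5.
f(4.3125) ≈ 4.11552, f(4.625) ≈ 4.22788, f(4.9375) ≈ 4.33734, f(5.25) ≈ 4.44410, f(5.5625) ≈ 4.54835, f(5.875) ≈ 4.65027, f(6.1875) ≈ 4.75000, f(6.5) ≈ 4.84768.
Sum = Δt · [f(4.3125) + f(4.625) + f(4.9375) + ...].
Sum ≈ 11.22536.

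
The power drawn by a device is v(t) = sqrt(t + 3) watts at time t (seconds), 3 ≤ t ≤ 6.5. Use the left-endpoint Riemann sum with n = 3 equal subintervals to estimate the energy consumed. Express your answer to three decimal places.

Δt = (6.5 − 3)/3 = 7/6.
Left endpoints: 3, 25/6, 16/3.
v(3) ≈ 2.449, v(25/6) ≈ 2.677, v(16/3) ≈ 2.887.
Sum = Δt · [v(3) + v(25/6) + v(16/3)].
Sum ≈ 9.349.

9.349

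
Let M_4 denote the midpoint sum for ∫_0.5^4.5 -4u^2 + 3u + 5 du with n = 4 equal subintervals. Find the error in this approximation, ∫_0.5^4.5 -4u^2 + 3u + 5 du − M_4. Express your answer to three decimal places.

-1.333

Exact integral: ∫_0.5^4.5 f(u) du ≈ -71.33333.
M_4 = -70.
Error ≈ -71.33333 − (-70) ≈ -1.333.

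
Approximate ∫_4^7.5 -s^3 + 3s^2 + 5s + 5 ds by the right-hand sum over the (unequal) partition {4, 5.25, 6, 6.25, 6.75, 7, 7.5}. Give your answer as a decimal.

Subinterval widths: 1.25, 0.75, 0.25, 0.5, 0.25, 0.5.
Right endpoints: 5.25, 6, 6.25, 6.75, 7, 7.5.
f(5.25) = -30.765625, f(6) = -73, f(6.25) = -90.703125, f(6.75) = -132.109375, f(7) = -156, f(7.5) = -210.625.
Sum = Σ Δs_i · f(s_i).
Sum = -326.25.

-326.25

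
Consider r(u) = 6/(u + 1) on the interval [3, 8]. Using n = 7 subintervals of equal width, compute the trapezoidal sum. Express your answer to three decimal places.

4.878

Δu = (8 − 3)/7 = 5/7.
r(3) = 1.5, r(26/7) = 14/11, r(31/7) = 21/19, r(36/7) = 42/43, r(41/7) = 0.875, r(46/7) = 42/53, r(51/7) = 21/29, r(8) = 2/3.
T_7 = (Δu/2)·[r(u_0) + 2r(u_1) + ... + 2r(u_{6}) + r(u_7)].
Sum ≈ 4.878.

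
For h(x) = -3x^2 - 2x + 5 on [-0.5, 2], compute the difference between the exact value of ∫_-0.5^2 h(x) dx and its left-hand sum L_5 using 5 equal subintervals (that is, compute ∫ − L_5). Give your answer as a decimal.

-3.75

Exact integral: ∫_-0.5^2 h(x) dx = 0.625.
L_5 = 4.375.
Error = 0.625 − 4.375 = -3.75.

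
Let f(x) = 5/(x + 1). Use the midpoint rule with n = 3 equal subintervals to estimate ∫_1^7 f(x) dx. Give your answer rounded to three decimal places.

Δx = (7 − 1)/3 = 2.
Midpoints: 2, 4, 6.
f(2) = 5/3, f(4) = 1, f(6) = 5/7.
Sum = Δx · [f(2) + f(4) + f(6)].
Sum ≈ 6.762.

6.762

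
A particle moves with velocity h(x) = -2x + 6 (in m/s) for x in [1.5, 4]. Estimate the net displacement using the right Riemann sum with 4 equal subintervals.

-0.3125

Δx = (4 − 1.5)/4 = 0.625.
Right endpoints: 2.125, 2.75, 3.375, 4.
h(2.125) = 1.75, h(2.75) = 0.5, h(3.375) = -0.75, h(4) = -2.
Sum = Δx · [h(2.125) + h(2.75) + h(3.375) + h(4)].
Sum = -0.3125.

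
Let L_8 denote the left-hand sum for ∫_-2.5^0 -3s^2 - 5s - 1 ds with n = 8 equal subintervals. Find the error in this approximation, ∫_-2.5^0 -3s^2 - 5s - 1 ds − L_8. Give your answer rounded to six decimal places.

1.098633

Exact integral: ∫_-2.5^0 f(s) ds = -2.5.
L_8 ≈ -3.59863281.
Error ≈ -2.5 − (-3.59863281) ≈ 1.098633.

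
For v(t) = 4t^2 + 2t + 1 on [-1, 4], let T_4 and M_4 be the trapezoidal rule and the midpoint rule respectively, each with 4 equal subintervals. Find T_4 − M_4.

7.8125

T_4 = 111.875.
M_4 = 104.0625.
T_4 − M_4 = 7.8125.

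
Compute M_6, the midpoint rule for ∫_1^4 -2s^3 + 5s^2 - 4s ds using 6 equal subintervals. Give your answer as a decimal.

-51.875

Δs = (4 − 1)/6 = 0.5.
Midpoints: 1.25, 1.75, 2.25, 2.75, 3.25, 3.75.
f(1.25) = -1.09375, f(1.75) = -2.40625, f(2.25) = -6.46875, f(2.75) = -14.78125, f(3.25) = -28.84375, f(3.75) = -50.15625.
Sum = Δs · [f(1.25) + f(1.75) + f(2.25) + ...].
Sum = -51.875.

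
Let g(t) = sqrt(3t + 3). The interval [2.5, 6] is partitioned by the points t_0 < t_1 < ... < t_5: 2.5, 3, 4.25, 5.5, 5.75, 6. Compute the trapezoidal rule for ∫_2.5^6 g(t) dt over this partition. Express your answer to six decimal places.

13.811697

Subinterval widths: 0.5, 1.25, 1.25, 0.25, 0.25.
g(2.5) ≈ 3.240370, g(3) ≈ 3.464102, g(4.25) ≈ 3.968627, g(5.5) ≈ 4.415880, g(5.75) ≈ 4.500000, g(6) ≈ 4.582576.
On each subinterval the trapezoid contributes (Δt_i/2)·[g(t_{i-1}) + g(t_i)].
Sum ≈ 13.811697.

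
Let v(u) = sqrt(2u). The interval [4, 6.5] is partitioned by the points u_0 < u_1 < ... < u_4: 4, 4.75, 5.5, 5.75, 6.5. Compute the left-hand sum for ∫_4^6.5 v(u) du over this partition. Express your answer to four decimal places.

7.8055

Subinterval widths: 0.75, 0.75, 0.25, 0.75.
Left endpoints: 4, 4.75, 5.5, 5.75.
v(4) ≈ 2.8284, v(4.75) ≈ 3.0822, v(5.5) ≈ 3.3166, v(5.75) ≈ 3.3912.
Sum = Σ Δu_i · v(u_i).
Sum ≈ 7.8055.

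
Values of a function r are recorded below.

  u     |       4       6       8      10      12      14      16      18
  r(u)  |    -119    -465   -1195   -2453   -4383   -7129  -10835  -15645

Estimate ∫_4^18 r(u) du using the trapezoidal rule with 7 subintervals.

-68684

Δu = 2.
T_7 = (2/2)·[(-119) + 2·(-465) + 2·(-1195) + 2·(-2453) + 2·(-4383) + 2·(-7129) + 2·(-10835) + (-15645)] = -68684.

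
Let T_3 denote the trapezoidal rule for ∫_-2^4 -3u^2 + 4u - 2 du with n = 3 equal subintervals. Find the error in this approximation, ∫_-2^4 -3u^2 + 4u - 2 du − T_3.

Exact integral: ∫_-2^4 f(u) du = -60.
T_3 = -72.
Error = -60 − (-72) = 12.

12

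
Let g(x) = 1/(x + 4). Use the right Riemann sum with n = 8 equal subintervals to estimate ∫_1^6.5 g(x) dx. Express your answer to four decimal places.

0.7071

Δx = (6.5 − 1)/8 = 0.6875.
Right endpoints: 1.6875, 2.375, 3.0625, 3.75, 4.4375, 5.125, 5.8125, 6.5.
g(1.6875) = 16/91, g(2.375) = 8/51, g(3.0625) = 16/113, g(3.75) = 4/31, g(4.4375) = 16/135, g(5.125) = 8/73, g(5.8125) = 16/157, g(6.5) = 2/21.
Sum = Δx · [g(1.6875) + g(2.375) + g(3.0625) + ...].
Sum ≈ 0.7071.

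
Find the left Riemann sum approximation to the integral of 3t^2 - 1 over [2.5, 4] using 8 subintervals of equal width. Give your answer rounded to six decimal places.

44.159180

Δt = (4 − 2.5)/8 = 0.1875.
Left endpoints: 2.5, 2.6875, 2.875, 3.0625, 3.25, 3.4375, 3.625, 3.8125.
f(2.5) = 17.75, f(2.6875) = 20.66796875, f(2.875) = 23.796875, f(3.0625) = 27.13671875, f(3.25) = 30.6875, f(3.4375) = 34.44921875, f(3.625) = 38.421875, f(3.8125) = 42.60546875.
Sum = Δt · [f(2.5) + f(2.6875) + f(2.875) + ...].
Sum ≈ 44.159180.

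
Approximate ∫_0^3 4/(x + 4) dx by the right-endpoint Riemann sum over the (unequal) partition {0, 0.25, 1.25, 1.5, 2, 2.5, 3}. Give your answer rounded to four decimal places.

Subinterval widths: 0.25, 1, 0.25, 0.5, 0.5, 0.5.
Right endpoints: 0.25, 1.25, 1.5, 2, 2.5, 3.
f(0.25) = 16/17, f(1.25) = 16/21, f(1.5) = 8/11, f(2) = 2/3, f(2.5) = 8/13, f(3) = 4/7.
Sum = Σ Δx_i · f(x_i).
Sum ≈ 2.1058.

2.1058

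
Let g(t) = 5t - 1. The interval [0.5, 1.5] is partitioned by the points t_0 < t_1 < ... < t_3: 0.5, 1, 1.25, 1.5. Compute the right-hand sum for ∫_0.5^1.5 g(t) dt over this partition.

Subinterval widths: 0.5, 0.25, 0.25.
Right endpoints: 1, 1.25, 1.5.
g(1) = 4, g(1.25) = 5.25, g(1.5) = 6.5.
Sum = Σ Δt_i · g(t_i).
Sum = 4.9375.

4.9375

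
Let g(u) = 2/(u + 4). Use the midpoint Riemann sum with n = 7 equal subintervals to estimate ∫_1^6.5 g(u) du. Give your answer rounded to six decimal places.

1.482292

Δu = (6.5 − 1)/7 = 11/14.
Midpoints: 39/28, 61/28, 83/28, 3.75, 127/28, 149/28, 171/28.
g(39/28) = 56/151, g(61/28) = 56/173, g(83/28) = 56/195, g(3.75) = 8/31, g(127/28) = 56/239, g(149/28) = 56/261, g(171/28) = 56/283.
Sum = Δu · [g(39/28) + g(61/28) + g(83/28) + ...].
Sum ≈ 1.482292.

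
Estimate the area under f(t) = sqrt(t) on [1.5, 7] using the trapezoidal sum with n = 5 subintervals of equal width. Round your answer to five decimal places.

Δt = (7 − 1.5)/5 = 1.1.
f(1.5) ≈ 1.22474, f(2.6) ≈ 1.61245, f(3.7) ≈ 1.92354, f(4.8) ≈ 2.19089, f(5.9) ≈ 2.42899, f(7) ≈ 2.64575.
T_5 = (Δt/2)·[f(t_0) + 2f(t_1) + ... + 2f(t_{4}) + f(t_5)].
Sum ≈ 11.10023.

11.10023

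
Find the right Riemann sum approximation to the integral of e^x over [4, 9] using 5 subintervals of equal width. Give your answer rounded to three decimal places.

12732.517

Δx = (9 − 4)/5 = 1.
Right endpoints: 5, 6, 7, 8, 9.
f(5) ≈ 148.413, f(6) ≈ 403.429, f(7) ≈ 1096.633, f(8) ≈ 2980.958, f(9) ≈ 8103.084.
Sum = Δx · [f(5) + f(6) + f(7) + f(8) + f(9)].
Sum ≈ 12732.517.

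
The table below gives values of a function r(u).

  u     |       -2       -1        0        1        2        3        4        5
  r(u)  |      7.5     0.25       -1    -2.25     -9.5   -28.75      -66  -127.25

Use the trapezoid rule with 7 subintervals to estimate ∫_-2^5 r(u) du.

Δu = 1.
T_7 = (1/2)·[7.5 + 2·0.25 + 2·(-1) + 2·(-2.25) + 2·(-9.5) + 2·(-28.75) + 2·(-66) + (-127.25)] = -167.125.

-167.125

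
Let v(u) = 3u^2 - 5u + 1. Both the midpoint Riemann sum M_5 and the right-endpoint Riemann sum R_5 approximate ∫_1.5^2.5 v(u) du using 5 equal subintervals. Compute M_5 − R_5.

-0.73

M_5 = 3.24.
R_5 = 3.97.
M_5 − R_5 = -0.73.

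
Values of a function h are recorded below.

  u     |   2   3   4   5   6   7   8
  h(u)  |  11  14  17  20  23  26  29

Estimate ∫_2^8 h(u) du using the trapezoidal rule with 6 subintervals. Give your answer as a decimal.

120

Δu = 1.
T_6 = (1/2)·[11 + 2·14 + 2·17 + 2·20 + 2·23 + 2·26 + 29] = 120.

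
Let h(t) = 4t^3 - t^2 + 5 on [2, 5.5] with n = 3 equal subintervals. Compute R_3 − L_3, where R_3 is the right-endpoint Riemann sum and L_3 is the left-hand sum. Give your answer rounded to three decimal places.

R_3 ≈ 1252.93519.
L_3 ≈ 544.47685.
R_3 − L_3 ≈ 708.458.

708.458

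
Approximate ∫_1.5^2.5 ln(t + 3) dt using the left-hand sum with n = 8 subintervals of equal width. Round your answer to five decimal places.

1.59517

Δt = (2.5 − 1.5)/8 = 0.125.
Left endpoints: 1.5, 1.625, 1.75, 1.875, 2, 2.125, 2.25, 2.375.
f(1.5) ≈ 1.50408, f(1.625) ≈ 1.53148, f(1.75) ≈ 1.55814, f(1.875) ≈ 1.58412, f(2) ≈ 1.60944, f(2.125) ≈ 1.63413, f(2.25) ≈ 1.65823, f(2.375) ≈ 1.68176.
Sum = Δt · [f(1.5) + f(1.625) + f(1.75) + ...].
Sum ≈ 1.59517.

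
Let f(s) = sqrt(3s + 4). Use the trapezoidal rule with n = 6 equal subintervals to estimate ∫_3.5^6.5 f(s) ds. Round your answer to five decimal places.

Δs = (6.5 − 3.5)/6 = 0.5.
f(3.5) ≈ 3.80789, f(4) ≈ 4.00000, f(4.5) ≈ 4.18330, f(5) ≈ 4.35890, f(5.5) ≈ 4.52769, f(6) ≈ 4.69042, f(6.5) ≈ 4.84768.
T_6 = (Δs/2)·[f(s_0) + 2f(s_1) + ... + 2f(s_{5}) + f(s_6)].
Sum ≈ 13.04405.

13.04405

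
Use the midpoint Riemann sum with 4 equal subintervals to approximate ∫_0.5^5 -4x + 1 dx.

-45

Δx = (5 − 0.5)/4 = 1.125.
Midpoints: 1.0625, 2.1875, 3.3125, 4.4375.
f(1.0625) = -3.25, f(2.1875) = -7.75, f(3.3125) = -12.25, f(4.4375) = -16.75.
Sum = Δx · [f(1.0625) + f(2.1875) + f(3.3125) + f(4.4375)].
Sum = -45.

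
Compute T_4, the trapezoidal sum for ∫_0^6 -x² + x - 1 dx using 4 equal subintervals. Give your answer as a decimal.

-62.25

Δx = (6 − 0)/4 = 1.5.
f(0) = -1, f(1.5) = -1.75, f(3) = -7, f(4.5) = -16.75, f(6) = -31.
T_4 = (Δx/2)·[f(x_0) + 2f(x_1) + 2f(x_2) + 2f(x_3) + f(x_4)].
Sum = -62.25.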